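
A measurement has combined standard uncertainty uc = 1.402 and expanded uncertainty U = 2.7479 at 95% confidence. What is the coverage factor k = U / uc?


k = U / uc
k = 2.7479 / 1.402
k = 1.96

1.96


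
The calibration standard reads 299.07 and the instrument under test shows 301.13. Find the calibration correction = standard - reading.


Correction = standard - reading
= 299.07 - 301.13
= -2.0600

-2.0600


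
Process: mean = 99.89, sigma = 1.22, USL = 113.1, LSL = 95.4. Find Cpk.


Cpu = (USL - mean) / (3*sigma) = (113.1 - 99.89) / (3*1.22) = 3.6093
Cpl = (mean - LSL) / (3*sigma) = (99.89 - 95.4) / (3*1.22) = 1.2268
Cpk = min(Cpu, Cpl) = 1.2268

1.2268


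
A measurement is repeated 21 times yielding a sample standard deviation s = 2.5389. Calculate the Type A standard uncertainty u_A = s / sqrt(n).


u_A = s / sqrt(n)
u_A = 2.5389 / sqrt(21)
u_A = 2.5389 / 4.5825757
u_A = 0.5540

0.5540


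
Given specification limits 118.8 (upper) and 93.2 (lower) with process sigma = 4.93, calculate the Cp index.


Cp = (USL - LSL) / (6 * sigma)
= (118.8 - 93.2) / (6 * 4.93)
= 25.6000 / 29.5800
= 0.8654

0.8654


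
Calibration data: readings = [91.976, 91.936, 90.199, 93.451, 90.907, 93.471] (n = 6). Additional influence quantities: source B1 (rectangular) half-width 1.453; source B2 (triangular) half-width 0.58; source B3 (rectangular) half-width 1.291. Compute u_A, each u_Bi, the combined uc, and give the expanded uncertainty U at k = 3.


mean = (91.976 + 91.936 + 90.199 + 93.451 + 90.907 + 93.471) / 6 = 91.99
s = sqrt(sum((x - mean)^2)/(n-1)) = 1.319967
u_A = s / sqrt(n) = 1.319967 / sqrt(6) = 0.53887427
u_B1 = 1.453 / sqrt(3) = 0.83888994
u_B2 = 0.58 / sqrt(6) = 0.23678401
u_B3 = 1.291 / sqrt(3) = 0.7453592
uc = sqrt(0.53887427^2 + 0.83888994^2 + 0.23678401^2 + 0.7453592^2) = 1.2671814
U = k * uc = 3 * 1.2671814
U = 3.8015

3.8015


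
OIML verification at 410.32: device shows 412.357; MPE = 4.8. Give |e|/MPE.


e = indication - reference = 412.357 - 410.32 = 2.0370
|e| = 2.0370
ratio = |e| / MPE = 2.0370 / 4.8
ratio = 0.4244

0.4244


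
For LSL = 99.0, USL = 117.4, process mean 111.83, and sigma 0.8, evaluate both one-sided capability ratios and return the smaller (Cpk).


Cpu = (USL - mean) / (3*sigma) = (117.4 - 111.83) / (3*0.8) = 2.3208
Cpl = (mean - LSL) / (3*sigma) = (111.83 - 99.0) / (3*0.8) = 5.3458
Cpk = min(Cpu, Cpl) = 2.3208

2.3208


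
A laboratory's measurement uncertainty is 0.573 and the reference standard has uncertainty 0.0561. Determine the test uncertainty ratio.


TUR = u_lab / u_ref
= 0.573 / 0.0561
= 10.2139

10.2139


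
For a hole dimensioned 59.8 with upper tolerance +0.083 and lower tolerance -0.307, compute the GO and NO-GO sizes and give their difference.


GO = nominal - lower_tol (smallest hole = maximum material condition)
GO = 59.8 - 0.307 = 59.493
NO-GO = nominal + upper_tol (largest hole = least material condition)
NO-GO = 59.8 + 0.083 = 59.883
spread = NO-GO - GO = 59.883 - 59.493 = 0.3900

0.3900


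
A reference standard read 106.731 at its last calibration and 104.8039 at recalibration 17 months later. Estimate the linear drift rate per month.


rate = (v2 - v1) / months
= (104.8039 - 106.731) / 17
= -1.9271 / 17
= -0.1134

-0.1134


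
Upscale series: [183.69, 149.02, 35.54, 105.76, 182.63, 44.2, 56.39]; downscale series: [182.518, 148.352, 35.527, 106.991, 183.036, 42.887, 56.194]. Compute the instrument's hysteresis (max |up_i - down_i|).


|183.69 - 182.518| = 1.1720
|149.02 - 148.352| = 0.6680
|35.54 - 35.527| = 0.0130
|105.76 - 106.991| = 1.2310
|182.63 - 183.036| = 0.4060
|44.2 - 42.887| = 1.3130
|56.39 - 56.194| = 0.1960
hysteresis = max(diffs) = 1.3130

1.3130


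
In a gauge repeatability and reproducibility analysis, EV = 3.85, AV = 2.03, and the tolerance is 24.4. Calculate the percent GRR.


GRR = sqrt(EV^2 + AV^2) = sqrt(3.85^2 + 2.03^2) = 4.3524016
%GRR = GRR / tol * 100 = 4.3524016 / 24.4 * 100
%GRR = 17.8377

17.8377


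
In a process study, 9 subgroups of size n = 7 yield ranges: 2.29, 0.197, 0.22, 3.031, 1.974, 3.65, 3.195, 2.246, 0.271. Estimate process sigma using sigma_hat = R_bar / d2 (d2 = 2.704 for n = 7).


R_bar = (2.29 + 0.197 + 0.22 + 3.031 + 1.974 + 3.65 + 3.195 + 2.246 + 0.271) / 9
R_bar = 17.074 / 9 = 1.8971111
sigma_hat = R_bar / d2 = 1.8971111 / 2.704 = 0.7016

0.7016


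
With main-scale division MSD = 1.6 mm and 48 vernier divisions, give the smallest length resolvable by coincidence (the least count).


LC = MSD / n_div
= 1.6 / 48
= 0.0333

0.0333


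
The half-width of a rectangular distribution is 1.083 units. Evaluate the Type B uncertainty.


u_B = half_width / sqrt(3)
u_B = 1.083 / 1.7320508
u_B = 0.6253

0.6253


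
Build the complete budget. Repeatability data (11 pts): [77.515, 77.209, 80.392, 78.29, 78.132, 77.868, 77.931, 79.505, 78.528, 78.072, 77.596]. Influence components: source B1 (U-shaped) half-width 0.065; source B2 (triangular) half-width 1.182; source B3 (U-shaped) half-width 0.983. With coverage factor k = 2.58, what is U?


mean = (77.515 + 77.209 + 80.392 + 78.29 + 78.132 + 77.868 + 77.931 + 79.505 + 78.528 + 78.072 + 77.596) / 11 = 78.27618182
s = sqrt(sum((x - mean)^2)/(n-1)) = 0.92625308
u_A = s / sqrt(n) = 0.92625308 / sqrt(11) = 0.27927581
u_B1 = 0.065 / sqrt(2) = 0.045961941
u_B2 = 1.182 / sqrt(6) = 0.48254948
u_B3 = 0.983 / sqrt(2) = 0.69508597
uc = sqrt(0.27927581^2 + 0.045961941^2 + 0.48254948^2 + 0.69508597^2) = 0.89224771
U = k * uc = 2.58 * 0.89224771
U = 2.3020

2.3020


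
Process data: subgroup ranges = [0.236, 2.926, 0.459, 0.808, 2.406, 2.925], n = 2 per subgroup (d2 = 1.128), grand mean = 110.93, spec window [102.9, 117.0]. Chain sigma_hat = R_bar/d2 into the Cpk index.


R_bar = (0.236 + 2.926 + 0.459 + 0.808 + 2.406 + 2.925) / 6 = 1.6266667
sigma = R_bar / d2 = 1.6266667 / 1.128 = 1.4420804
Cp = (USL - LSL)/(6*sigma) = (117.0 - 102.9)/(6*1.4420804) = 1.6296
Cpu = (117.0 - 110.93)/(3*1.4420804) = 1.4031
Cpl = (110.93 - 102.9)/(3*1.4420804) = 1.8561
Cpk = min(Cpu, Cpl) = 1.4031

1.4031


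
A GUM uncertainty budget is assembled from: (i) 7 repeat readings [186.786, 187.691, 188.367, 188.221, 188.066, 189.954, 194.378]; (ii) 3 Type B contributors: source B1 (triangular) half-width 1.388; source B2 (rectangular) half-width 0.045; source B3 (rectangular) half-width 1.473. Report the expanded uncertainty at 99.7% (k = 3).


mean = (186.786 + 187.691 + 188.367 + 188.221 + 188.066 + 189.954 + 194.378) / 7 = 189.0661429
s = sqrt(sum((x - mean)^2)/(n-1)) = 2.5264448
u_A = s / sqrt(n) = 2.5264448 / sqrt(7) = 0.95490638
u_B1 = 1.388 / sqrt(6) = 0.56664863
u_B2 = 0.045 / sqrt(3) = 0.025980762
u_B3 = 1.473 / sqrt(3) = 0.85043695
uc = sqrt(0.95490638^2 + 0.56664863^2 + 0.025980762^2 + 0.85043695^2) = 1.3988763
U = k * uc = 3 * 1.3988763
U = 4.1966

4.1966


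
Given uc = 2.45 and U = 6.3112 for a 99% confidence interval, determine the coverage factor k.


k = U / uc
k = 6.3112 / 2.45
k = 2.576

2.576


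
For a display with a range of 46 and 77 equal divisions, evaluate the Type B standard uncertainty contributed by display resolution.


resolution = range / divisions
resolution = 46 / 77 = 0.5974026
u_res = resolution / (2*sqrt(3))
u_res = 0.5974026 / 3.4641016
u_res = 0.1725

0.1725


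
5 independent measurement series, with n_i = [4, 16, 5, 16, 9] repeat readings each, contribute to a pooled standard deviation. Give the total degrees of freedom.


nu = sum_i (n_i - 1)
nu = ((4 - 1) + (16 - 1) + (5 - 1) + (16 - 1) + (9 - 1))
nu = 3 + 15 + 4 + 15 + 8
nu = 45

45


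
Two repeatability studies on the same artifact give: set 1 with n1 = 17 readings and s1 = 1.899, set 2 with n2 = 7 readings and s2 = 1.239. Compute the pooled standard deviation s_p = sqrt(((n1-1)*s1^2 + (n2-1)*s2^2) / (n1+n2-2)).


s_p = sqrt(((n1-1)*s1^2 + (n2-1)*s2^2) / (n1+n2-2))
numerator = (17-1)*1.899^2 + (7-1)*1.239^2 = 57.699216 + 9.210726 = 66.909942
denominator = 17 + 7 - 2 = 22
s_p^2 = 66.909942 / 22 = 3.041361
s_p = sqrt(3.041361) = 1.7439

1.7439


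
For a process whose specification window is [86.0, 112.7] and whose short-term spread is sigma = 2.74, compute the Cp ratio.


Cp = (USL - LSL) / (6 * sigma)
= (112.7 - 86.0) / (6 * 2.74)
= 26.7000 / 16.4400
= 1.6241

1.6241


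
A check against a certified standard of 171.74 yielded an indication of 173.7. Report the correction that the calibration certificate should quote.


Correction = standard - reading
= 171.74 - 173.7
= -1.9600

-1.9600


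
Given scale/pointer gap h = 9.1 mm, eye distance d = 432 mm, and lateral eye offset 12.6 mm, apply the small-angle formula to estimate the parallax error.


error = h * offset / d
= 9.1 * 12.6 / 432
= 0.2654

0.2654


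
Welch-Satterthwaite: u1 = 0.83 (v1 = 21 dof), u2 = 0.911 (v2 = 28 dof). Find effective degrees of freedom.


uc = sqrt(u1^2 + u2^2) = sqrt(0.83^2 + 0.911^2) = 1.2324046
v_eff = uc^4 / (u1^4/v1 + u2^4/v2)
= 1.2324046^4 / (0.83^4/21 + 0.911^4/28)
= 2.3068175 / 0.047198089
v_eff = 48.8752

48.8752


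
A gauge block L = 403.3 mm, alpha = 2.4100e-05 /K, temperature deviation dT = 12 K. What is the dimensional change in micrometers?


dL = L * alpha * dT
= 403.3 * 2.4100e-05 * 12
= 0.1166344 mm
dL_um = 0.1166344 * 1000 = 116.6344 um

116.6344


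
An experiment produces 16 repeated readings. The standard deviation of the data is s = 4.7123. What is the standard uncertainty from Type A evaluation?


u_A = s / sqrt(n)
u_A = 4.7123 / sqrt(16)
u_A = 4.7123 / 4
u_A = 1.1781

1.1781


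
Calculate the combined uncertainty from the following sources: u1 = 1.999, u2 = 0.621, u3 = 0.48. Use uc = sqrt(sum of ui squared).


uc = sqrt(1.999^2 + 0.621^2 + 0.48^2)
uc = sqrt(4.612042)
uc = 2.1476

2.1476


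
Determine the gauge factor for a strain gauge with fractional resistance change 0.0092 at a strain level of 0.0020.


GF = (dR/R) / epsilon
= 0.0092 / 0.0020
= 4.6000

4.6000


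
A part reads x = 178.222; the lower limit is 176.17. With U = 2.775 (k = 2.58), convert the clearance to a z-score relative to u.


u = U / k = 2.775 / 2.58 = 1.0755814
margin = |LSL - x| = |176.17 - 178.222| = 2.052
z = margin / u = 2.052 / 1.0755814
z = 1.9078

1.9078


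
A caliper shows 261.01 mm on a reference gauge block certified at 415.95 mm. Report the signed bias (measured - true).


Systematic error = measured - true
= 261.01 - 415.95
= -154.9400

-154.9400


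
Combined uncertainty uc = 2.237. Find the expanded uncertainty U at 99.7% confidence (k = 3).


U = k * uc
U = 3 * 2.237
U = 6.7110

6.7110


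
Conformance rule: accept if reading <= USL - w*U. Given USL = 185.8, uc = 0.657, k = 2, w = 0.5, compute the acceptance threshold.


U = k * uc = 2 * 0.657 = 1.314
guard band g = w * U = 0.5 * 1.314 = 0.657
AL = USL - g = 185.8 - 0.657
AL = 185.1430

185.1430


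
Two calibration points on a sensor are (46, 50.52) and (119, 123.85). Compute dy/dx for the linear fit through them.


slope = (y2 - y1) / (x2 - x1)
= (123.85 - 50.52) / (119 - 46)
= 73.3300 / 73
= 1.0045

1.0045


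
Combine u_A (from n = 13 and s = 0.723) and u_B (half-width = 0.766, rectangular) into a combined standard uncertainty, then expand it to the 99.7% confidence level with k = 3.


u_A = s / sqrt(n) = 0.723 / sqrt(13) = 0.20052412
u_B = half_width / sqrt(3) = 0.766 / sqrt(3) = 0.44225031
uc = sqrt(u_A^2 + u_B^2) = sqrt(0.20052412^2 + 0.44225031^2) = 0.48558754
U = k * uc = 3 * 0.48558754
U = 1.4568

1.4568


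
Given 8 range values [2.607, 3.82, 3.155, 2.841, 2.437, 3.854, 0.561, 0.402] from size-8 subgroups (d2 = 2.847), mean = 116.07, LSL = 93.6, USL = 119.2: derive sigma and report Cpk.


R_bar = (2.607 + 3.82 + 3.155 + 2.841 + 2.437 + 3.854 + 0.561 + 0.402) / 8 = 2.459625
sigma = R_bar / d2 = 2.459625 / 2.847 = 0.86393572
Cp = (USL - LSL)/(6*sigma) = (119.2 - 93.6)/(6*0.86393572) = 4.9386
Cpu = (119.2 - 116.07)/(3*0.86393572) = 1.2077
Cpl = (116.07 - 93.6)/(3*0.86393572) = 8.6696
Cpk = min(Cpu, Cpl) = 1.2077

1.2077


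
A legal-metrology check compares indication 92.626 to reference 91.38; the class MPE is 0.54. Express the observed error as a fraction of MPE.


e = indication - reference = 92.626 - 91.38 = 1.2460
|e| = 1.2460
ratio = |e| / MPE = 1.2460 / 0.54
ratio = 2.3074

2.3074


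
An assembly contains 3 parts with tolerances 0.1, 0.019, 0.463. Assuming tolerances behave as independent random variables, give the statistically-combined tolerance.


RSS = sqrt(0.1^2 + 0.019^2 + 0.463^2)
= sqrt(0.22473)
= 0.4741

0.4741


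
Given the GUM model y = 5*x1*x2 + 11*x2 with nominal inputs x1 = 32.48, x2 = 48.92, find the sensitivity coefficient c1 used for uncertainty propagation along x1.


y = 5*x1*x2 + 11*x2
dy/dx1 = 5*x2
Evaluate at x2 = 48.92: c1 = 5 * 48.92
c1 = 244.6000

244.6000


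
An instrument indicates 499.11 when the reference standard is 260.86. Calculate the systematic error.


Systematic error = measured - true
= 499.11 - 260.86
= 238.2500

238.2500


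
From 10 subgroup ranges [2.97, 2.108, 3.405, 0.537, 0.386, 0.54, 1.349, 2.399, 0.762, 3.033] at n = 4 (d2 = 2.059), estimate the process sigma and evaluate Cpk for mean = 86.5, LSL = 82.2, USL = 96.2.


R_bar = (2.97 + 2.108 + 3.405 + 0.537 + 0.386 + 0.54 + 1.349 + 2.399 + 0.762 + 3.033) / 10 = 1.7489
sigma = R_bar / d2 = 1.7489 / 2.059 = 0.84939291
Cp = (USL - LSL)/(6*sigma) = (96.2 - 82.2)/(6*0.84939291) = 2.7471
Cpu = (96.2 - 86.5)/(3*0.84939291) = 3.8066
Cpl = (86.5 - 82.2)/(3*0.84939291) = 1.6875
Cpk = min(Cpu, Cpl) = 1.6875

1.6875


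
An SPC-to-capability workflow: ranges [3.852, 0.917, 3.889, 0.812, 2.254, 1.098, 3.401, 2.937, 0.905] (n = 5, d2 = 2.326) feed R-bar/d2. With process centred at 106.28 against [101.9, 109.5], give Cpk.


R_bar = (3.852 + 0.917 + 3.889 + 0.812 + 2.254 + 1.098 + 3.401 + 2.937 + 0.905) / 9 = 2.2294444
sigma = R_bar / d2 = 2.2294444 / 2.326 = 0.95848856
Cp = (USL - LSL)/(6*sigma) = (109.5 - 101.9)/(6*0.95848856) = 1.3215
Cpu = (109.5 - 106.28)/(3*0.95848856) = 1.1198
Cpl = (106.28 - 101.9)/(3*0.95848856) = 1.5232
Cpk = min(Cpu, Cpl) = 1.1198

1.1198


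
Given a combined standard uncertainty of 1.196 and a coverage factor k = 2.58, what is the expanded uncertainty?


U = k * uc
U = 2.58 * 1.196
U = 3.0857

3.0857


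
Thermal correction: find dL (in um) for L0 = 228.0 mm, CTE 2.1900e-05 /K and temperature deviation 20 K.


dL = L * alpha * dT
= 228.0 * 2.1900e-05 * 20
= 0.0998640 mm
dL_um = 0.0998640 * 1000 = 99.8640 um

99.8640


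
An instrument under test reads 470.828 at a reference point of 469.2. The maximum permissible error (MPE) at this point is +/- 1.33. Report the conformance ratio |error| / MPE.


e = indication - reference = 470.828 - 469.2 = 1.6280
|e| = 1.6280
ratio = |e| / MPE = 1.6280 / 1.33
ratio = 1.2241

1.2241


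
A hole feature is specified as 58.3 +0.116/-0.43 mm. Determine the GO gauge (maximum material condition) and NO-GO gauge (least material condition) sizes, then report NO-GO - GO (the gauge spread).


GO = nominal - lower_tol (smallest hole = maximum material condition)
GO = 58.3 - 0.43 = 57.87
NO-GO = nominal + upper_tol (largest hole = least material condition)
NO-GO = 58.3 + 0.116 = 58.416
spread = NO-GO - GO = 58.416 - 57.87 = 0.5460

0.5460


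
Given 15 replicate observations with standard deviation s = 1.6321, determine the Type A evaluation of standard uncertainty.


u_A = s / sqrt(n)
u_A = 1.6321 / sqrt(15)
u_A = 1.6321 / 3.8729833
u_A = 0.4214

0.4214


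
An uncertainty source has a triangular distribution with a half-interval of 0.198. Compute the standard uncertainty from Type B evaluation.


u_B = half_width / sqrt(6)
u_B = 0.198 / 2.4494897
u_B = 0.0808

0.0808


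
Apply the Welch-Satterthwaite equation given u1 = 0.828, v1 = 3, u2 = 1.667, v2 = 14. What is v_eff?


uc = sqrt(u1^2 + u2^2) = sqrt(0.828^2 + 1.667^2) = 1.8613095
v_eff = uc^4 / (u1^4/v1 + u2^4/v2)
= 1.8613095^4 / (0.828^4/3 + 1.667^4/14)
= 12.002574 / 0.70826257
v_eff = 16.9465

16.9465


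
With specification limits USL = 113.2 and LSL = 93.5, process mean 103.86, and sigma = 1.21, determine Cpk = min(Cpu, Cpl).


Cpu = (USL - mean) / (3*sigma) = (113.2 - 103.86) / (3*1.21) = 2.5730
Cpl = (mean - LSL) / (3*sigma) = (103.86 - 93.5) / (3*1.21) = 2.8540
Cpk = min(Cpu, Cpl) = 2.5730

2.5730


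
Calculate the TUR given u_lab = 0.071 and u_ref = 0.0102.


TUR = u_lab / u_ref
= 0.071 / 0.0102
= 6.9608

6.9608


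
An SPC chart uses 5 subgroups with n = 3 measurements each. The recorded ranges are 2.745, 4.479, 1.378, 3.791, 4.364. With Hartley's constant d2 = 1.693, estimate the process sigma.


R_bar = (2.745 + 4.479 + 1.378 + 3.791 + 4.364) / 5
R_bar = 16.757 / 5 = 3.3514
sigma_hat = R_bar / d2 = 3.3514 / 1.693 = 1.9796

1.9796


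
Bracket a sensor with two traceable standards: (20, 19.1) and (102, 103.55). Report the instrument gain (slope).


slope = (y2 - y1) / (x2 - x1)
= (103.55 - 19.1) / (102 - 20)
= 84.4500 / 82
= 1.0299

1.0299


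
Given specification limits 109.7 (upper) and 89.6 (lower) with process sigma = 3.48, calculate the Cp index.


Cp = (USL - LSL) / (6 * sigma)
= (109.7 - 89.6) / (6 * 3.48)
= 20.1000 / 20.8800
= 0.9626

0.9626


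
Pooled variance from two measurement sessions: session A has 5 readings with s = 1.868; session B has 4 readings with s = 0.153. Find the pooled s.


s_p = sqrt(((n1-1)*s1^2 + (n2-1)*s2^2) / (n1+n2-2))
numerator = (5-1)*1.868^2 + (4-1)*0.153^2 = 13.957696 + 0.070227 = 14.027923
denominator = 5 + 4 - 2 = 7
s_p^2 = 14.027923 / 7 = 2.003989
s_p = sqrt(2.003989) = 1.4156

1.4156


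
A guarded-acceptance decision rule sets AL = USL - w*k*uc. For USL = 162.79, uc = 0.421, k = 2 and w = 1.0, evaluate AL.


U = k * uc = 2 * 0.421 = 0.842
guard band g = w * U = 1.0 * 0.842 = 0.842
AL = USL - g = 162.79 - 0.842
AL = 161.9480

161.9480


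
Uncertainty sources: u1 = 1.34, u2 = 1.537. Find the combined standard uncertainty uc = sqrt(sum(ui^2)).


uc = sqrt(1.34^2 + 1.537^2)
uc = sqrt(4.157969)
uc = 2.0391

2.0391


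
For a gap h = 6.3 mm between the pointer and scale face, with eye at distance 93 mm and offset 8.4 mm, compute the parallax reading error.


error = h * offset / d
= 6.3 * 8.4 / 93
= 0.5690

0.5690


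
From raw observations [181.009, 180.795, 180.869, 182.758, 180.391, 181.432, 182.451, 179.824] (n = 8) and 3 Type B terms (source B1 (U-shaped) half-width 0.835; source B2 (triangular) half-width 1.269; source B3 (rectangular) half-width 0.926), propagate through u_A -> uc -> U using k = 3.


mean = (181.009 + 180.795 + 180.869 + 182.758 + 180.391 + 181.432 + 182.451 + 179.824) / 8 = 181.191125
s = sqrt(sum((x - mean)^2)/(n-1)) = 0.99308199
u_A = s / sqrt(n) = 0.99308199 / sqrt(8) = 0.3511075
u_B1 = 0.835 / sqrt(2) = 0.59043416
u_B2 = 1.269 / sqrt(6) = 0.51806708
u_B3 = 0.926 / sqrt(3) = 0.53462635
uc = sqrt(0.3511075^2 + 0.59043416^2 + 0.51806708^2 + 0.53462635^2) = 1.0129698
U = k * uc = 3 * 1.0129698
U = 3.0389

3.0389


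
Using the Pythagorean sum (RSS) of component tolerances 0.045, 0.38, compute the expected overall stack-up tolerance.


RSS = sqrt(0.045^2 + 0.38^2)
= sqrt(0.146425)
= 0.3827

0.3827


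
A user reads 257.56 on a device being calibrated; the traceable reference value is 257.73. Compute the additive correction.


Correction = standard - reading
= 257.73 - 257.56
= 0.1700

0.1700


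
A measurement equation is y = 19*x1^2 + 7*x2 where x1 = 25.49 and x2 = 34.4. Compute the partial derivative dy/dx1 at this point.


y = 19*x1^2 + 7*x2
dy/dx1 = 2*19*x1
Evaluate at x1 = 25.49: c1 = 38 * 25.49
c1 = 968.6200

968.6200


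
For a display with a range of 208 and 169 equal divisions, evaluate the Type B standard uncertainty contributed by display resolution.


resolution = range / divisions
resolution = 208 / 169 = 1.2307692
u_res = resolution / (2*sqrt(3))
u_res = 1.2307692 / 3.4641016
u_res = 0.3553

0.3553


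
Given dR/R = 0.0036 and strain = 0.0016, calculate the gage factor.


GF = (dR/R) / epsilon
= 0.0036 / 0.0016
= 2.2500

2.2500


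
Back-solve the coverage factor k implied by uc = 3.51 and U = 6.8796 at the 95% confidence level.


k = U / uc
k = 6.8796 / 3.51
k = 1.96

1.96


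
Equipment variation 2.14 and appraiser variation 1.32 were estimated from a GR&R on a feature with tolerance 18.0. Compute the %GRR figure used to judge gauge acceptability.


GRR = sqrt(EV^2 + AV^2) = sqrt(2.14^2 + 1.32^2) = 2.5143588
%GRR = GRR / tol * 100 = 2.5143588 / 18.0 * 100
%GRR = 13.9687

13.9687


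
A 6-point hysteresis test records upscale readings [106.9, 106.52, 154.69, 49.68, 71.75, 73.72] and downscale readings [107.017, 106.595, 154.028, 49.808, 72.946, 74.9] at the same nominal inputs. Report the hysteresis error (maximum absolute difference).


|106.9 - 107.017| = 0.1170
|106.52 - 106.595| = 0.0750
|154.69 - 154.028| = 0.6620
|49.68 - 49.808| = 0.1280
|71.75 - 72.946| = 1.1960
|73.72 - 74.9| = 1.1800
hysteresis = max(diffs) = 1.1960

1.1960


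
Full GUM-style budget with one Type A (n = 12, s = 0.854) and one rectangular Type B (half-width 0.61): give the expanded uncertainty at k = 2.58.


u_A = s / sqrt(n) = 0.854 / sqrt(12) = 0.24652856
u_B = half_width / sqrt(3) = 0.61 / sqrt(3) = 0.35218366
uc = sqrt(u_A^2 + u_B^2) = sqrt(0.24652856^2 + 0.35218366^2) = 0.42989494
U = k * uc = 2.58 * 0.42989494
U = 1.1091

1.1091


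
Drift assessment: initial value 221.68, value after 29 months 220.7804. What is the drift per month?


rate = (v2 - v1) / months
= (220.7804 - 221.68) / 29
= -0.8996 / 29
= -0.0310

-0.0310


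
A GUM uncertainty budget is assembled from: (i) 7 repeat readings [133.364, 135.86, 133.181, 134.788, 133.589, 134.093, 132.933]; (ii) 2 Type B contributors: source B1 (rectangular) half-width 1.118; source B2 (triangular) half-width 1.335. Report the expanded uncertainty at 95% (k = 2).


mean = (133.364 + 135.86 + 133.181 + 134.788 + 133.589 + 134.093 + 132.933) / 7 = 133.9725714
s = sqrt(sum((x - mean)^2)/(n-1)) = 1.0381549
u_A = s / sqrt(n) = 1.0381549 / sqrt(7) = 0.39238567
u_B1 = 1.118 / sqrt(3) = 0.6454776
u_B2 = 1.335 / sqrt(6) = 0.54501147
uc = sqrt(0.39238567^2 + 0.6454776^2 + 0.54501147^2) = 0.93147482
U = k * uc = 2 * 0.93147482
U = 1.8629

1.8629


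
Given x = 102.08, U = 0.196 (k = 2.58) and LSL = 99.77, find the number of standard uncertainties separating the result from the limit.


u = U / k = 0.196 / 2.58 = 0.075968992
margin = |LSL - x| = |99.77 - 102.08| = 2.31
z = margin / u = 2.31 / 0.075968992
z = 30.4071

30.4071


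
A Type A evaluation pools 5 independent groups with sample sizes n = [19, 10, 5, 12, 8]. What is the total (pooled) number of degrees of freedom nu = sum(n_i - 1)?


nu = sum_i (n_i - 1)
nu = ((19 - 1) + (10 - 1) + (5 - 1) + (12 - 1) + (8 - 1))
nu = 18 + 9 + 4 + 11 + 7
nu = 49

49


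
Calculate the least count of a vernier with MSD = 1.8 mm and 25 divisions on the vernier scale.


LC = MSD / n_div
= 1.8 / 25
= 0.0720

0.0720


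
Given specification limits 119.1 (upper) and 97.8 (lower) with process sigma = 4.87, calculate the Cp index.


Cp = (USL - LSL) / (6 * sigma)
= (119.1 - 97.8) / (6 * 4.87)
= 21.3000 / 29.2200
= 0.7290

0.7290


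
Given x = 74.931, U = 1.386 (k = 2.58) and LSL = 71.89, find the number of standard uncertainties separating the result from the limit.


u = U / k = 1.386 / 2.58 = 0.5372093
margin = |LSL - x| = |71.89 - 74.931| = 3.041
z = margin / u = 3.041 / 0.5372093
z = 5.6607

5.6607


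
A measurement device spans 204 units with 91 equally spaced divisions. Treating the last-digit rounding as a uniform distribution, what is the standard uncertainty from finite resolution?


resolution = range / divisions
resolution = 204 / 91 = 2.2417582
u_res = resolution / (2*sqrt(3))
u_res = 2.2417582 / 3.4641016
u_res = 0.6471

0.6471


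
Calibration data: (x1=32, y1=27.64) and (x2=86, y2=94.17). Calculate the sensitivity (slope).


slope = (y2 - y1) / (x2 - x1)
= (94.17 - 27.64) / (86 - 32)
= 66.5300 / 54
= 1.2320

1.2320


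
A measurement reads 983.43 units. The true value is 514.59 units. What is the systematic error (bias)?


Systematic error = measured - true
= 983.43 - 514.59
= 468.8400

468.8400


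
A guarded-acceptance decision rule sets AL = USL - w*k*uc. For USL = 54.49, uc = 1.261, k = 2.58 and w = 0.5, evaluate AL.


U = k * uc = 2.58 * 1.261 = 3.25338
guard band g = w * U = 0.5 * 3.25338 = 1.62669
AL = USL - g = 54.49 - 1.62669
AL = 52.8633

52.8633


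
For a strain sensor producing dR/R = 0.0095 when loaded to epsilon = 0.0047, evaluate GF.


GF = (dR/R) / epsilon
= 0.0095 / 0.0047
= 2.0213

2.0213


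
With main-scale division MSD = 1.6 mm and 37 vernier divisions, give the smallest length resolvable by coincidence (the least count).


LC = MSD / n_div
= 1.6 / 37
= 0.0432

0.0432


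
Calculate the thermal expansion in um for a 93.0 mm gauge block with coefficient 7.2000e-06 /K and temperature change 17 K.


dL = L * alpha * dT
= 93.0 * 7.2000e-06 * 17
= 0.0113832 mm
dL_um = 0.0113832 * 1000 = 11.3832 um

11.3832


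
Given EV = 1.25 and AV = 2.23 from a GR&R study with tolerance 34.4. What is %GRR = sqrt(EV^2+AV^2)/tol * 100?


GRR = sqrt(EV^2 + AV^2) = sqrt(1.25^2 + 2.23^2) = 2.5564428
%GRR = GRR / tol * 100 = 2.5564428 / 34.4 * 100
%GRR = 7.4315

7.4315


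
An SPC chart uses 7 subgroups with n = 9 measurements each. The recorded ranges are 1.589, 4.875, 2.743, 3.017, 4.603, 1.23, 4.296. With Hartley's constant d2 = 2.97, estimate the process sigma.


R_bar = (1.589 + 4.875 + 2.743 + 3.017 + 4.603 + 1.23 + 4.296) / 7
R_bar = 22.353 / 7 = 3.1932857
sigma_hat = R_bar / d2 = 3.1932857 / 2.97 = 1.0752

1.0752


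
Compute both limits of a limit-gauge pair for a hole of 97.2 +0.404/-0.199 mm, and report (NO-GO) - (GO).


GO = nominal - lower_tol (smallest hole = maximum material condition)
GO = 97.2 - 0.199 = 97.001
NO-GO = nominal + upper_tol (largest hole = least material condition)
NO-GO = 97.2 + 0.404 = 97.604
spread = NO-GO - GO = 97.604 - 97.001 = 0.6030

0.6030


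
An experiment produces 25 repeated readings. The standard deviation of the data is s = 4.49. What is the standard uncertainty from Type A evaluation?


u_A = s / sqrt(n)
u_A = 4.49 / sqrt(25)
u_A = 4.49 / 5
u_A = 0.8980

0.8980


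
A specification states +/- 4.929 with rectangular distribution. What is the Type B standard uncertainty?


u_B = half_width / sqrt(3)
u_B = 4.929 / 1.7320508
u_B = 2.8458

2.8458


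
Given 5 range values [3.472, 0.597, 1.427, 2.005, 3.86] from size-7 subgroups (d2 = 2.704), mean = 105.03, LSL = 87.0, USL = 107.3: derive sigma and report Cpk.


R_bar = (3.472 + 0.597 + 1.427 + 2.005 + 3.86) / 5 = 2.2722
sigma = R_bar / d2 = 2.2722 / 2.704 = 0.84031065
Cp = (USL - LSL)/(6*sigma) = (107.3 - 87.0)/(6*0.84031065) = 4.0263
Cpu = (107.3 - 105.03)/(3*0.84031065) = 0.9005
Cpl = (105.03 - 87.0)/(3*0.84031065) = 7.1521
Cpk = min(Cpu, Cpl) = 0.9005

0.9005


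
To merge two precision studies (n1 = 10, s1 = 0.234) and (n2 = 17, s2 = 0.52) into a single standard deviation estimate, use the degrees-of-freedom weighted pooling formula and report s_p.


s_p = sqrt(((n1-1)*s1^2 + (n2-1)*s2^2) / (n1+n2-2))
numerator = (10-1)*0.234^2 + (17-1)*0.52^2 = 0.492804 + 4.3264 = 4.819204
denominator = 10 + 17 - 2 = 25
s_p^2 = 4.819204 / 25 = 0.19276816
s_p = sqrt(0.19276816) = 0.4391

0.4391


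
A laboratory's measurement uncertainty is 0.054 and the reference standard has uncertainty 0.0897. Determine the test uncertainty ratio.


TUR = u_lab / u_ref
= 0.054 / 0.0897
= 0.6020

0.6020


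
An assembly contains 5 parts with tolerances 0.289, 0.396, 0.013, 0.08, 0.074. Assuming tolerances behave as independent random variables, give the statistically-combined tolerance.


RSS = sqrt(0.289^2 + 0.396^2 + 0.013^2 + 0.08^2 + 0.074^2)
= sqrt(0.252382)
= 0.5024

0.5024


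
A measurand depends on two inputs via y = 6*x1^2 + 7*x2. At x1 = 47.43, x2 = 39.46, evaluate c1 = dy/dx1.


y = 6*x1^2 + 7*x2
dy/dx1 = 2*6*x1
Evaluate at x1 = 47.43: c1 = 12 * 47.43
c1 = 569.1600

569.1600


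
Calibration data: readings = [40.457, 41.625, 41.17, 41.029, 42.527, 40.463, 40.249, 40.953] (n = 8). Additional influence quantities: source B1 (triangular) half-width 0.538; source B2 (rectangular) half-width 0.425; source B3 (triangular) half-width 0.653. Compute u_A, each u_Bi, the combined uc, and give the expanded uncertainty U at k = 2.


mean = (40.457 + 41.625 + 41.17 + 41.029 + 42.527 + 40.463 + 40.249 + 40.953) / 8 = 41.059125
s = sqrt(sum((x - mean)^2)/(n-1)) = 0.74388525
u_A = s / sqrt(n) = 0.74388525 / sqrt(8) = 0.26300315
u_B1 = 0.538 / sqrt(6) = 0.21963758
u_B2 = 0.425 / sqrt(3) = 0.24537386
u_B3 = 0.653 / sqrt(6) = 0.26658613
uc = sqrt(0.26300315^2 + 0.21963758^2 + 0.24537386^2 + 0.26658613^2) = 0.49868609
U = k * uc = 2 * 0.49868609
U = 0.9974

0.9974


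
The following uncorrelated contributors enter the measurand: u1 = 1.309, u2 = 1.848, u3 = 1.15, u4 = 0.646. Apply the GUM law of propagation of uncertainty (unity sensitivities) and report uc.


uc = sqrt(1.309^2 + 1.848^2 + 1.15^2 + 0.646^2)
uc = sqrt(6.868401)
uc = 2.6208

2.6208


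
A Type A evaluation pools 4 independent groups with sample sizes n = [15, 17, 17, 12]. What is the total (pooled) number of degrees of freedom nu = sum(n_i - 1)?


nu = sum_i (n_i - 1)
nu = ((15 - 1) + (17 - 1) + (17 - 1) + (12 - 1))
nu = 14 + 16 + 16 + 11
nu = 57

57


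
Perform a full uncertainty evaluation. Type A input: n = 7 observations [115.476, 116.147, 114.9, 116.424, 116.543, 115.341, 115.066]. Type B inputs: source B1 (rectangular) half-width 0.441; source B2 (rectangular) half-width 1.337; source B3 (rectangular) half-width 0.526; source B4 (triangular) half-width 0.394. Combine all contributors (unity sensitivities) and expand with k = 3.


mean = (115.476 + 116.147 + 114.9 + 116.424 + 116.543 + 115.341 + 115.066) / 7 = 115.6995714
s = sqrt(sum((x - mean)^2)/(n-1)) = 0.66528762
u_A = s / sqrt(n) = 0.66528762 / sqrt(7) = 0.25145508
u_B1 = 0.441 / sqrt(3) = 0.25461147
u_B2 = 1.337 / sqrt(3) = 0.77191731
u_B3 = 0.526 / sqrt(3) = 0.30368624
u_B4 = 0.394 / sqrt(6) = 0.16084983
uc = sqrt(0.25145508^2 + 0.25461147^2 + 0.77191731^2 + 0.30368624^2 + 0.16084983^2) = 0.91761157
U = k * uc = 3 * 0.91761157
U = 2.7528

2.7528


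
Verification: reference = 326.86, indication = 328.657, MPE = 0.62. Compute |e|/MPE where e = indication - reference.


e = indication - reference = 328.657 - 326.86 = 1.7970
|e| = 1.7970
ratio = |e| / MPE = 1.7970 / 0.62
ratio = 2.8984

2.8984


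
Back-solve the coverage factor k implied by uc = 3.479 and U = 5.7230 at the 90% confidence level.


k = U / uc
k = 5.7230 / 3.479
k = 1.645

1.645


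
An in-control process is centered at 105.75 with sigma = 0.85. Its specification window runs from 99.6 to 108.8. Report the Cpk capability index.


Cpu = (USL - mean) / (3*sigma) = (108.8 - 105.75) / (3*0.85) = 1.1961
Cpl = (mean - LSL) / (3*sigma) = (105.75 - 99.6) / (3*0.85) = 2.4118
Cpk = min(Cpu, Cpl) = 1.1961

1.1961


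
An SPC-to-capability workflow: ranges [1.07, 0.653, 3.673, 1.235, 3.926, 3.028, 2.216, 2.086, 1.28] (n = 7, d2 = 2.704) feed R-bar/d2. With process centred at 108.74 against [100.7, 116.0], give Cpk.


R_bar = (1.07 + 0.653 + 3.673 + 1.235 + 3.926 + 3.028 + 2.216 + 2.086 + 1.28) / 9 = 2.1296667
sigma = R_bar / d2 = 2.1296667 / 2.704 = 0.78759863
Cp = (USL - LSL)/(6*sigma) = (116.0 - 100.7)/(6*0.78759863) = 3.2377
Cpu = (116.0 - 108.74)/(3*0.78759863) = 3.0726
Cpl = (108.74 - 100.7)/(3*0.78759863) = 3.4027
Cpk = min(Cpu, Cpl) = 3.0726

3.0726


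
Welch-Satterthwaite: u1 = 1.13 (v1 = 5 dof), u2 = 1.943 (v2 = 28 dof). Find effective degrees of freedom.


uc = sqrt(u1^2 + u2^2) = sqrt(1.13^2 + 1.943^2) = 2.2476986
v_eff = uc^4 / (u1^4/v1 + u2^4/v2)
= 2.2476986^4 / (1.13^4/5 + 1.943^4/28)
= 25.524209 / 0.83511276
v_eff = 30.5638

30.5638


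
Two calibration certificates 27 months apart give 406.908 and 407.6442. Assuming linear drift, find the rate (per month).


rate = (v2 - v1) / months
= (407.6442 - 406.908) / 27
= 0.7362 / 27
= 0.0273

0.0273


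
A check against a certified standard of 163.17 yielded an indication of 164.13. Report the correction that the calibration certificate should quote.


Correction = standard - reading
= 163.17 - 164.13
= -0.9600

-0.9600


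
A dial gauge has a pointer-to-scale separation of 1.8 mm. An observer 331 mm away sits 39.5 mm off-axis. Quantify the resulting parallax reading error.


error = h * offset / d
= 1.8 * 39.5 / 331
= 0.2148

0.2148


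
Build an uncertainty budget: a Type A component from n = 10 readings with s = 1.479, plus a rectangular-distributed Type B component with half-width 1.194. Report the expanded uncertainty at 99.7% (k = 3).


u_A = s / sqrt(n) = 1.479 / sqrt(10) = 0.46770087
u_B = half_width / sqrt(3) = 1.194 / sqrt(3) = 0.68935622
uc = sqrt(u_A^2 + u_B^2) = sqrt(0.46770087^2 + 0.68935622^2) = 0.83304028
U = k * uc = 3 * 0.83304028
U = 2.4991

2.4991


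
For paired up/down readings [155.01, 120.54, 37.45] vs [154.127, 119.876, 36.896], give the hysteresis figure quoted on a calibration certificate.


|155.01 - 154.127| = 0.8830
|120.54 - 119.876| = 0.6640
|37.45 - 36.896| = 0.5540
hysteresis = max(diffs) = 0.8830

0.8830


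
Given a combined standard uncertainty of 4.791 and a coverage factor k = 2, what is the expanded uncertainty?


U = k * uc
U = 2 * 4.791
U = 9.5820

9.5820


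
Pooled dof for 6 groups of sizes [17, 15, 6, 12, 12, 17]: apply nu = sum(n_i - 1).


nu = sum_i (n_i - 1)
nu = ((17 - 1) + (15 - 1) + (6 - 1) + (12 - 1) + (12 - 1) + (17 - 1))
nu = 16 + 14 + 5 + 11 + 11 + 16
nu = 73

73


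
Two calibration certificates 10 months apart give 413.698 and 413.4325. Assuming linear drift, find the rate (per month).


rate = (v2 - v1) / months
= (413.4325 - 413.698) / 10
= -0.2655 / 10
= -0.0265

-0.0265


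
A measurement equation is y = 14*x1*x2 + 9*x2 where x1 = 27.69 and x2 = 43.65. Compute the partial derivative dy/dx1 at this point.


y = 14*x1*x2 + 9*x2
dy/dx1 = 14*x2
Evaluate at x2 = 43.65: c1 = 14 * 43.65
c1 = 611.1000

611.1000


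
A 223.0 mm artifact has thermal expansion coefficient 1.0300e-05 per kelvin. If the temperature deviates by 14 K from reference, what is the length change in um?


dL = L * alpha * dT
= 223.0 * 1.0300e-05 * 14
= 0.0321566 mm
dL_um = 0.0321566 * 1000 = 32.1566 um

32.1566


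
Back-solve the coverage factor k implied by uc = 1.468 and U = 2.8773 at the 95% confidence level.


k = U / uc
k = 2.8773 / 1.468
k = 1.96

1.96


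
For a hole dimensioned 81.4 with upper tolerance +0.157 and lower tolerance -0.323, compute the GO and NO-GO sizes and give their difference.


GO = nominal - lower_tol (smallest hole = maximum material condition)
GO = 81.4 - 0.323 = 81.077
NO-GO = nominal + upper_tol (largest hole = least material condition)
NO-GO = 81.4 + 0.157 = 81.557
spread = NO-GO - GO = 81.557 - 81.077 = 0.4800

0.4800


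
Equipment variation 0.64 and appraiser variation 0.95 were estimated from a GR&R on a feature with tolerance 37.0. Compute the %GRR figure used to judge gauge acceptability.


GRR = sqrt(EV^2 + AV^2) = sqrt(0.64^2 + 0.95^2) = 1.1454693
%GRR = GRR / tol * 100 = 1.1454693 / 37.0 * 100
%GRR = 3.0959

3.0959


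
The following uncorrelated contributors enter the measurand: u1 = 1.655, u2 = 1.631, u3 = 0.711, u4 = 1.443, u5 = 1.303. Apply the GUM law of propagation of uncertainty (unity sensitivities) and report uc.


uc = sqrt(1.655^2 + 1.631^2 + 0.711^2 + 1.443^2 + 1.303^2)
uc = sqrt(9.684765)
uc = 3.1120

3.1120


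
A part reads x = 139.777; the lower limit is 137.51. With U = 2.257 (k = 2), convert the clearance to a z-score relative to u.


u = U / k = 2.257 / 2 = 1.1285
margin = |LSL - x| = |137.51 - 139.777| = 2.267
z = margin / u = 2.267 / 1.1285
z = 2.0089

2.0089


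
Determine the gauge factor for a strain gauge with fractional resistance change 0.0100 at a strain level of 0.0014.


GF = (dR/R) / epsilon
= 0.0100 / 0.0014
= 7.1429

7.1429


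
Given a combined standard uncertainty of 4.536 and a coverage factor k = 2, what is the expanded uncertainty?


U = k * uc
U = 2 * 4.536
U = 9.0720

9.0720


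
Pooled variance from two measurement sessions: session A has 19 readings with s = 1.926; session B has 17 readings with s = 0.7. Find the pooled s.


s_p = sqrt(((n1-1)*s1^2 + (n2-1)*s2^2) / (n1+n2-2))
numerator = (19-1)*1.926^2 + (17-1)*0.7^2 = 66.770568 + 7.84 = 74.610568
denominator = 19 + 17 - 2 = 34
s_p^2 = 74.610568 / 34 = 2.1944285
s_p = sqrt(2.1944285) = 1.4814

1.4814


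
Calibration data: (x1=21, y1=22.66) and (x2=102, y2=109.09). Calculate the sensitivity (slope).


slope = (y2 - y1) / (x2 - x1)
= (109.09 - 22.66) / (102 - 21)
= 86.4300 / 81
= 1.0670

1.0670


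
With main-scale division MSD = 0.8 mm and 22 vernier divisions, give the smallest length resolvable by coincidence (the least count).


LC = MSD / n_div
= 0.8 / 22
= 0.0364

0.0364


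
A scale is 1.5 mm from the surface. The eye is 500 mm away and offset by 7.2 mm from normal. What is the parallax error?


error = h * offset / d
= 1.5 * 7.2 / 500
= 0.0216

0.0216


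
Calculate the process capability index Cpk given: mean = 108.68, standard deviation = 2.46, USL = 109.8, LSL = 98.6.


Cpu = (USL - mean) / (3*sigma) = (109.8 - 108.68) / (3*2.46) = 0.1518
Cpl = (mean - LSL) / (3*sigma) = (108.68 - 98.6) / (3*2.46) = 1.3659
Cpk = min(Cpu, Cpl) = 0.1518

0.1518


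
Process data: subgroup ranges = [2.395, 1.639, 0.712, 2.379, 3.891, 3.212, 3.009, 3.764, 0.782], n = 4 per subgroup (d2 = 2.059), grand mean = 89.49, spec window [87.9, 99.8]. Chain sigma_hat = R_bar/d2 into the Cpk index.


R_bar = (2.395 + 1.639 + 0.712 + 2.379 + 3.891 + 3.212 + 3.009 + 3.764 + 0.782) / 9 = 2.4203333
sigma = R_bar / d2 = 2.4203333 / 2.059 = 1.1754897
Cp = (USL - LSL)/(6*sigma) = (99.8 - 87.9)/(6*1.1754897) = 1.6872
Cpu = (99.8 - 89.49)/(3*1.1754897) = 2.9236
Cpl = (89.49 - 87.9)/(3*1.1754897) = 0.4509
Cpk = min(Cpu, Cpl) = 0.4509

0.4509


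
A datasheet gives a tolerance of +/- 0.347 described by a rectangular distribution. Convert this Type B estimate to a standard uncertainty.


u_B = half_width / sqrt(3)
u_B = 0.347 / 1.7320508
u_B = 0.2003

0.2003


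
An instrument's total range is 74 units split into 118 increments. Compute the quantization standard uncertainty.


resolution = range / divisions
resolution = 74 / 118 = 0.62711864
u_res = resolution / (2*sqrt(3))
u_res = 0.62711864 / 3.4641016
u_res = 0.1810

0.1810


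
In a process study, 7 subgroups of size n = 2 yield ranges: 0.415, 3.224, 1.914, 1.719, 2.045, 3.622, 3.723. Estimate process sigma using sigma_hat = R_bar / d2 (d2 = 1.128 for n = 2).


R_bar = (0.415 + 3.224 + 1.914 + 1.719 + 2.045 + 3.622 + 3.723) / 7
R_bar = 16.662 / 7 = 2.3802857
sigma_hat = R_bar / d2 = 2.3802857 / 1.128 = 2.1102

2.1102


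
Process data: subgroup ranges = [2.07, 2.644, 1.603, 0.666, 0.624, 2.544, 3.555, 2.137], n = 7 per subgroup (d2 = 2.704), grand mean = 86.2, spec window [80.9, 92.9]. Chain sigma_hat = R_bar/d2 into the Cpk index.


R_bar = (2.07 + 2.644 + 1.603 + 0.666 + 0.624 + 2.544 + 3.555 + 2.137) / 8 = 1.980375
sigma = R_bar / d2 = 1.980375 / 2.704 = 0.7323872
Cp = (USL - LSL)/(6*sigma) = (92.9 - 80.9)/(6*0.7323872) = 2.7308
Cpu = (92.9 - 86.2)/(3*0.7323872) = 3.0494
Cpl = (86.2 - 80.9)/(3*0.7323872) = 2.4122
Cpk = min(Cpu, Cpl) = 2.4122

2.4122


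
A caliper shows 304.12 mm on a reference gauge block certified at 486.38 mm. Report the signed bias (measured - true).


Systematic error = measured - true
= 304.12 - 486.38
= -182.2600

-182.2600
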